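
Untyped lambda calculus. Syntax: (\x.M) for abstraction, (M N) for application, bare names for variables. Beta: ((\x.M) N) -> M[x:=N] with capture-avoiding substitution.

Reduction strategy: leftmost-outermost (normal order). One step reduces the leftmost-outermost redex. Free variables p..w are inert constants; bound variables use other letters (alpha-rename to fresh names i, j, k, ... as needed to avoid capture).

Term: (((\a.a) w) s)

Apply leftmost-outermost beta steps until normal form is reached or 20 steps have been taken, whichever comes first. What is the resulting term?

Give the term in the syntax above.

Step 0: (((\a.a) w) s)
Step 1: (w s)

Answer: (w s)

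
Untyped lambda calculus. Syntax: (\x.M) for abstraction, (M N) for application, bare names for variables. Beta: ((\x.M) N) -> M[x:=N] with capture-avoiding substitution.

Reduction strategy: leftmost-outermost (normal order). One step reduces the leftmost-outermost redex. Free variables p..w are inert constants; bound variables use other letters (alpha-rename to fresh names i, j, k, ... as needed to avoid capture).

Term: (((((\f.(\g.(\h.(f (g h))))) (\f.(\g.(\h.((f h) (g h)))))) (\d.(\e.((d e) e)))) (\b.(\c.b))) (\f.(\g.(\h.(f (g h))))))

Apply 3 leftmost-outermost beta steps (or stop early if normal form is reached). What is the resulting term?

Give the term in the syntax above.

Step 0: (((((\f.(\g.(\h.(f (g h))))) (\f.(\g.(\h.((f h) (g h)))))) (\d.(\e.((d e) e)))) (\b.(\c.b))) (\f.(\g.(\h.(f (g h))))))
Step 1: ((((\g.(\h.((\f.(\g.(\h.((f h) (g h))))) (g h)))) (\d.(\e.((d e) e)))) (\b.(\c.b))) (\f.(\g.(\h.(f (g h))))))
Step 2: (((\h.((\f.(\g.(\h.((f h) (g h))))) ((\d.(\e.((d e) e))) h))) (\b.(\c.b))) (\f.(\g.(\h.(f (g h))))))
Step 3: (((\f.(\g.(\h.((f h) (g h))))) ((\d.(\e.((d e) e))) (\b.(\c.b)))) (\f.(\g.(\h.(f (g h))))))

Answer: (((\f.(\g.(\h.((f h) (g h))))) ((\d.(\e.((d e) e))) (\b.(\c.b)))) (\f.(\g.(\h.(f (g h))))))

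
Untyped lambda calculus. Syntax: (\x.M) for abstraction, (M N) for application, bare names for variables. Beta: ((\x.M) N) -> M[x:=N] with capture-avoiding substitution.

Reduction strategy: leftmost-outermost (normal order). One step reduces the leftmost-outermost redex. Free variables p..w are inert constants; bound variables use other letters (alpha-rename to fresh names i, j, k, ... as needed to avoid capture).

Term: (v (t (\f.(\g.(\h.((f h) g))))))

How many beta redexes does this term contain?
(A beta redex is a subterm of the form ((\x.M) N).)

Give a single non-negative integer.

Term: (v (t (\f.(\g.(\h.((f h) g))))))
  (no redexes)
Total redexes: 0

Answer: 0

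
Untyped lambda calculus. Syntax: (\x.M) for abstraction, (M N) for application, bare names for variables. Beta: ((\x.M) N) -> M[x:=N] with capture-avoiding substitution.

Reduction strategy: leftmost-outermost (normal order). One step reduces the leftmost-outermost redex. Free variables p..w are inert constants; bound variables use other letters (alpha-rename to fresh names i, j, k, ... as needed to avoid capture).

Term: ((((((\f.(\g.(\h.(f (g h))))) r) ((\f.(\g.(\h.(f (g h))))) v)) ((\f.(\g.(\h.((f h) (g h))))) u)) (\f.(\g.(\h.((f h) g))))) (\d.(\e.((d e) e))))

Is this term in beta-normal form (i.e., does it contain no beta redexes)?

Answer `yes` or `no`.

Term: ((((((\f.(\g.(\h.(f (g h))))) r) ((\f.(\g.(\h.(f (g h))))) v)) ((\f.(\g.(\h.((f h) (g h))))) u)) (\f.(\g.(\h.((f h) g))))) (\d.(\e.((d e) e))))
Found 3 beta redex(es).

Answer: no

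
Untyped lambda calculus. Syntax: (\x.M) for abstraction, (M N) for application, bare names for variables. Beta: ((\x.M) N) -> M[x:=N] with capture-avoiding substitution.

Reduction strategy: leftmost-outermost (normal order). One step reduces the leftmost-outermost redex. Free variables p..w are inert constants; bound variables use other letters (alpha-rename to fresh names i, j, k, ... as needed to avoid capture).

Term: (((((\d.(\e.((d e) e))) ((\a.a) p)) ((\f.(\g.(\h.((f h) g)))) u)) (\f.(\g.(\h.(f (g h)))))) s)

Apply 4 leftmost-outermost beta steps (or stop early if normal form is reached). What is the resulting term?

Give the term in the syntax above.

Step 0: (((((\d.(\e.((d e) e))) ((\a.a) p)) ((\f.(\g.(\h.((f h) g)))) u)) (\f.(\g.(\h.(f (g h)))))) s)
Step 1: ((((\e.((((\a.a) p) e) e)) ((\f.(\g.(\h.((f h) g)))) u)) (\f.(\g.(\h.(f (g h)))))) s)
Step 2: ((((((\a.a) p) ((\f.(\g.(\h.((f h) g)))) u)) ((\f.(\g.(\h.((f h) g)))) u)) (\f.(\g.(\h.(f (g h)))))) s)
Step 3: ((((p ((\f.(\g.(\h.((f h) g)))) u)) ((\f.(\g.(\h.((f h) g)))) u)) (\f.(\g.(\h.(f (g h)))))) s)
Step 4: ((((p (\g.(\h.((u h) g)))) ((\f.(\g.(\h.((f h) g)))) u)) (\f.(\g.(\h.(f (g h)))))) s)

Answer: ((((p (\g.(\h.((u h) g)))) ((\f.(\g.(\h.((f h) g)))) u)) (\f.(\g.(\h.(f (g h)))))) s)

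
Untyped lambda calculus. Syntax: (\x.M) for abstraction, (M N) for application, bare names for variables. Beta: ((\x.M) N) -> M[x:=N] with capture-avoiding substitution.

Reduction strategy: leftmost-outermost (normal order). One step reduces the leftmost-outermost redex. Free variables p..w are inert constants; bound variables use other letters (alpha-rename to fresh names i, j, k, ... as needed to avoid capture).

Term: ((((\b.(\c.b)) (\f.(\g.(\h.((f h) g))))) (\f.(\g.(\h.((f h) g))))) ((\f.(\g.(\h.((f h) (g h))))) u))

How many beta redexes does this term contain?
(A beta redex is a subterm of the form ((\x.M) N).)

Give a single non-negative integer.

Term: ((((\b.(\c.b)) (\f.(\g.(\h.((f h) g))))) (\f.(\g.(\h.((f h) g))))) ((\f.(\g.(\h.((f h) (g h))))) u))
  Redex: ((\b.(\c.b)) (\f.(\g.(\h.((f h) g)))))
  Redex: ((\f.(\g.(\h.((f h) (g h))))) u)
Total redexes: 2

Answer: 2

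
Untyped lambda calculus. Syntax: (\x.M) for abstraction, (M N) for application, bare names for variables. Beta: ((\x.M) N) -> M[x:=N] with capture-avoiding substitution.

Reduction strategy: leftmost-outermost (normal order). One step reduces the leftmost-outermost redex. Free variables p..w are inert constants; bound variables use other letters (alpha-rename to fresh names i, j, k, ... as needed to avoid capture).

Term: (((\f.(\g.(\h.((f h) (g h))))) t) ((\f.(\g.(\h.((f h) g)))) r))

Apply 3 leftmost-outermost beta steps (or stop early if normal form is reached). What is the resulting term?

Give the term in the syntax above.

Step 0: (((\f.(\g.(\h.((f h) (g h))))) t) ((\f.(\g.(\h.((f h) g)))) r))
Step 1: ((\g.(\h.((t h) (g h)))) ((\f.(\g.(\h.((f h) g)))) r))
Step 2: (\h.((t h) (((\f.(\g.(\h.((f h) g)))) r) h)))
Step 3: (\h.((t h) ((\g.(\h.((r h) g))) h)))

Answer: (\h.((t h) ((\g.(\h.((r h) g))) h)))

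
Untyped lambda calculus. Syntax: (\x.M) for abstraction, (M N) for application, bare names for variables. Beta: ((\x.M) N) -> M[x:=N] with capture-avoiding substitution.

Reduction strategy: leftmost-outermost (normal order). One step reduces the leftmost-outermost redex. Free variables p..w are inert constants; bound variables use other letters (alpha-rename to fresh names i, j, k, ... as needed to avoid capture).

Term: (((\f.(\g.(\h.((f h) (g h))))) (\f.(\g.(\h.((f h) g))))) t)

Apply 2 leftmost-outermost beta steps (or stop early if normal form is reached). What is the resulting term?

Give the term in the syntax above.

Answer: (\h.(((\f.(\g.(\h.((f h) g)))) h) (t h)))

Derivation:
Step 0: (((\f.(\g.(\h.((f h) (g h))))) (\f.(\g.(\h.((f h) g))))) t)
Step 1: ((\g.(\h.(((\f.(\g.(\h.((f h) g)))) h) (g h)))) t)
Step 2: (\h.(((\f.(\g.(\h.((f h) g)))) h) (t h)))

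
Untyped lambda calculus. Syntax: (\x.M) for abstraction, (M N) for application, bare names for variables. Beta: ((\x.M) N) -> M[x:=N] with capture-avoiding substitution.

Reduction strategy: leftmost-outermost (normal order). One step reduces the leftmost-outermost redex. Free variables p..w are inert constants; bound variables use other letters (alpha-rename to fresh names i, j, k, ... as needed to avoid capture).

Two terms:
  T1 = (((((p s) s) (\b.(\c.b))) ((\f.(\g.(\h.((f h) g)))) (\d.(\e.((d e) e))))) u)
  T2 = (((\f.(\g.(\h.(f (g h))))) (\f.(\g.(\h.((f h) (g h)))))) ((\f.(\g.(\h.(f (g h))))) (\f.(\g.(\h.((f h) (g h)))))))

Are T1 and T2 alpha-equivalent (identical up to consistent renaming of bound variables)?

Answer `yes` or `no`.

Answer: no

Derivation:
Term 1: (((((p s) s) (\b.(\c.b))) ((\f.(\g.(\h.((f h) g)))) (\d.(\e.((d e) e))))) u)
Term 2: (((\f.(\g.(\h.(f (g h))))) (\f.(\g.(\h.((f h) (g h)))))) ((\f.(\g.(\h.(f (g h))))) (\f.(\g.(\h.((f h) (g h)))))))
Alpha-equivalence: compare structure up to binder renaming.
Result: False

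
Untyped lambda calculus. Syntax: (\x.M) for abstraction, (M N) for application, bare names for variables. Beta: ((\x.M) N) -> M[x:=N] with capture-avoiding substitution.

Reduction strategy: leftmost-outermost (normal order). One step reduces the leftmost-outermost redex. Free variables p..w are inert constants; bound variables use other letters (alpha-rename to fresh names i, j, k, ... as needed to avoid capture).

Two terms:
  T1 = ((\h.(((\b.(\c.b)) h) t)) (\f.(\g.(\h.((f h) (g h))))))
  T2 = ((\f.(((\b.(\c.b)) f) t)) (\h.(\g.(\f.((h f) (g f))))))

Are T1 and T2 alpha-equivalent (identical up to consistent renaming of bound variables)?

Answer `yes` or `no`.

Answer: yes

Derivation:
Term 1: ((\h.(((\b.(\c.b)) h) t)) (\f.(\g.(\h.((f h) (g h))))))
Term 2: ((\f.(((\b.(\c.b)) f) t)) (\h.(\g.(\f.((h f) (g f))))))
Alpha-equivalence: compare structure up to binder renaming.
Result: True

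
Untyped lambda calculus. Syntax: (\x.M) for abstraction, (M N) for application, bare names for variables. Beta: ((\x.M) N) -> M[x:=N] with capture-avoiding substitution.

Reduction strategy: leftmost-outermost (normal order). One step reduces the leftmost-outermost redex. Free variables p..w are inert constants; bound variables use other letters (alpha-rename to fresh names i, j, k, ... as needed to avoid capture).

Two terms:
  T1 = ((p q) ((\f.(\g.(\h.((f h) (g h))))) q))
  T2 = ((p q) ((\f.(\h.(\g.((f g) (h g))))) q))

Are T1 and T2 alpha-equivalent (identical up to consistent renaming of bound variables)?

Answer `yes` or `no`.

Term 1: ((p q) ((\f.(\g.(\h.((f h) (g h))))) q))
Term 2: ((p q) ((\f.(\h.(\g.((f g) (h g))))) q))
Alpha-equivalence: compare structure up to binder renaming.
Result: True

Answer: yes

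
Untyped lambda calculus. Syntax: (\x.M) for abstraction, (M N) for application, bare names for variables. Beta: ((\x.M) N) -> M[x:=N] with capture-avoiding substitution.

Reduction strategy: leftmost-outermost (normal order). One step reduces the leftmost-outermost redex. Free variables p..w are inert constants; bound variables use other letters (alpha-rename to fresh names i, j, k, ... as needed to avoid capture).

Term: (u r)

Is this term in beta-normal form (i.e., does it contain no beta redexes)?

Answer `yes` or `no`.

Term: (u r)
No beta redexes found.

Answer: yes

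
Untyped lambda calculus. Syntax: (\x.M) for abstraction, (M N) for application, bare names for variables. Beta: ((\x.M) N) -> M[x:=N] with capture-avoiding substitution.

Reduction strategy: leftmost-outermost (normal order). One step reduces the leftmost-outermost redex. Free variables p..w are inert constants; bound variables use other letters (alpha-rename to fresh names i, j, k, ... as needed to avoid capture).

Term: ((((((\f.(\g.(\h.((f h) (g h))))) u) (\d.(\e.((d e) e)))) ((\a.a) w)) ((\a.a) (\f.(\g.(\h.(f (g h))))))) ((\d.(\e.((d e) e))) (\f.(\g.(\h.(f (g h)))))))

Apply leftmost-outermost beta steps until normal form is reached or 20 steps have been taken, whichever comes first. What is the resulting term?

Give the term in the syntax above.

Answer: ((((u w) (\e.((w e) e))) (\f.(\g.(\h.(f (g h)))))) (\e.(\h.(e (e h)))))

Derivation:
Step 0: ((((((\f.(\g.(\h.((f h) (g h))))) u) (\d.(\e.((d e) e)))) ((\a.a) w)) ((\a.a) (\f.(\g.(\h.(f (g h))))))) ((\d.(\e.((d e) e))) (\f.(\g.(\h.(f (g h)))))))
Step 1: (((((\g.(\h.((u h) (g h)))) (\d.(\e.((d e) e)))) ((\a.a) w)) ((\a.a) (\f.(\g.(\h.(f (g h))))))) ((\d.(\e.((d e) e))) (\f.(\g.(\h.(f (g h)))))))
Step 2: ((((\h.((u h) ((\d.(\e.((d e) e))) h))) ((\a.a) w)) ((\a.a) (\f.(\g.(\h.(f (g h))))))) ((\d.(\e.((d e) e))) (\f.(\g.(\h.(f (g h)))))))
Step 3: ((((u ((\a.a) w)) ((\d.(\e.((d e) e))) ((\a.a) w))) ((\a.a) (\f.(\g.(\h.(f (g h))))))) ((\d.(\e.((d e) e))) (\f.(\g.(\h.(f (g h)))))))
Step 4: ((((u w) ((\d.(\e.((d e) e))) ((\a.a) w))) ((\a.a) (\f.(\g.(\h.(f (g h))))))) ((\d.(\e.((d e) e))) (\f.(\g.(\h.(f (g h)))))))
Step 5: ((((u w) (\e.((((\a.a) w) e) e))) ((\a.a) (\f.(\g.(\h.(f (g h))))))) ((\d.(\e.((d e) e))) (\f.(\g.(\h.(f (g h)))))))
Step 6: ((((u w) (\e.((w e) e))) ((\a.a) (\f.(\g.(\h.(f (g h))))))) ((\d.(\e.((d e) e))) (\f.(\g.(\h.(f (g h)))))))
Step 7: ((((u w) (\e.((w e) e))) (\f.(\g.(\h.(f (g h)))))) ((\d.(\e.((d e) e))) (\f.(\g.(\h.(f (g h)))))))
Step 8: ((((u w) (\e.((w e) e))) (\f.(\g.(\h.(f (g h)))))) (\e.(((\f.(\g.(\h.(f (g h))))) e) e)))
Step 9: ((((u w) (\e.((w e) e))) (\f.(\g.(\h.(f (g h)))))) (\e.((\g.(\h.(e (g h)))) e)))
Step 10: ((((u w) (\e.((w e) e))) (\f.(\g.(\h.(f (g h)))))) (\e.(\h.(e (e h)))))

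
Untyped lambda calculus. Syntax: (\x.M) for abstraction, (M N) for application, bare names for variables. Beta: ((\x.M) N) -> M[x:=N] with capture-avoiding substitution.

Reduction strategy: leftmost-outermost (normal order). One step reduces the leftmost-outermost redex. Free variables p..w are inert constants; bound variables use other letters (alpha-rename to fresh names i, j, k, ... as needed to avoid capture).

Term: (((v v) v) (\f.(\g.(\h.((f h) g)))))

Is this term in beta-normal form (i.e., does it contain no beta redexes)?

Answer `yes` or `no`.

Term: (((v v) v) (\f.(\g.(\h.((f h) g)))))
No beta redexes found.

Answer: yes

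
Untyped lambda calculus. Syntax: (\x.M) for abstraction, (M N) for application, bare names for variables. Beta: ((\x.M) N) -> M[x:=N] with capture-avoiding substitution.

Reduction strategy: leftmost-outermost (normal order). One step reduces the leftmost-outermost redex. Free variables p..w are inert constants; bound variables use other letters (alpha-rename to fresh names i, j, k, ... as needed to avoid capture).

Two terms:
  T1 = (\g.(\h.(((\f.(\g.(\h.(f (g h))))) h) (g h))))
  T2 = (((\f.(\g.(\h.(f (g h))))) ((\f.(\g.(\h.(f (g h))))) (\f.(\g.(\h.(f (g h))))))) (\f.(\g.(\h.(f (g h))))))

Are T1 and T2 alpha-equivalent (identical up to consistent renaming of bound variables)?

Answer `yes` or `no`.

Answer: no

Derivation:
Term 1: (\g.(\h.(((\f.(\g.(\h.(f (g h))))) h) (g h))))
Term 2: (((\f.(\g.(\h.(f (g h))))) ((\f.(\g.(\h.(f (g h))))) (\f.(\g.(\h.(f (g h))))))) (\f.(\g.(\h.(f (g h))))))
Alpha-equivalence: compare structure up to binder renaming.
Result: False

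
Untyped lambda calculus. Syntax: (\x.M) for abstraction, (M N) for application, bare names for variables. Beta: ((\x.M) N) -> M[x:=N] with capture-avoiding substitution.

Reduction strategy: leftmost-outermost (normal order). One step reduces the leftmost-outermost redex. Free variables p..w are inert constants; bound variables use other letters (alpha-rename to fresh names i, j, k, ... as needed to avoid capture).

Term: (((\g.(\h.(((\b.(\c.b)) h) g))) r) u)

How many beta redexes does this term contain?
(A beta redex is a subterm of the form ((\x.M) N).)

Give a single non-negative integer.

Term: (((\g.(\h.(((\b.(\c.b)) h) g))) r) u)
  Redex: ((\g.(\h.(((\b.(\c.b)) h) g))) r)
  Redex: ((\b.(\c.b)) h)
Total redexes: 2

Answer: 2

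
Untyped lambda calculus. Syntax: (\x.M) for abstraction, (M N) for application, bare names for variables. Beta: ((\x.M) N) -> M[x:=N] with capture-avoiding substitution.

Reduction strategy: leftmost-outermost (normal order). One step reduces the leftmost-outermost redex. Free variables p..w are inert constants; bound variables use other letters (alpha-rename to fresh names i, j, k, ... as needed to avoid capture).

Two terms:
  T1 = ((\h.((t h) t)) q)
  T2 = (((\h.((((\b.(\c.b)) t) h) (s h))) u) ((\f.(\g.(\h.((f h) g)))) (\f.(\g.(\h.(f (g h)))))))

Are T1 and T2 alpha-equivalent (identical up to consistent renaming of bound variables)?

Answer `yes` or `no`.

Answer: no

Derivation:
Term 1: ((\h.((t h) t)) q)
Term 2: (((\h.((((\b.(\c.b)) t) h) (s h))) u) ((\f.(\g.(\h.((f h) g)))) (\f.(\g.(\h.(f (g h)))))))
Alpha-equivalence: compare structure up to binder renaming.
Result: False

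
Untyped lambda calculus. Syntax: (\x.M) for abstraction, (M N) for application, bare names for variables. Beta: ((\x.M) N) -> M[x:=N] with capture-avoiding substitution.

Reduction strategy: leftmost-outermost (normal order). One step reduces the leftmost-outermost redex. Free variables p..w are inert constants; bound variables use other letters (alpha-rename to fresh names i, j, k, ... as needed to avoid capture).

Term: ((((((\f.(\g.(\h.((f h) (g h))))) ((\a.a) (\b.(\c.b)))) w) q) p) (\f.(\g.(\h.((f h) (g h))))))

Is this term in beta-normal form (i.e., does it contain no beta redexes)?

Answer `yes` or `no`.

Answer: no

Derivation:
Term: ((((((\f.(\g.(\h.((f h) (g h))))) ((\a.a) (\b.(\c.b)))) w) q) p) (\f.(\g.(\h.((f h) (g h))))))
Found 2 beta redex(es).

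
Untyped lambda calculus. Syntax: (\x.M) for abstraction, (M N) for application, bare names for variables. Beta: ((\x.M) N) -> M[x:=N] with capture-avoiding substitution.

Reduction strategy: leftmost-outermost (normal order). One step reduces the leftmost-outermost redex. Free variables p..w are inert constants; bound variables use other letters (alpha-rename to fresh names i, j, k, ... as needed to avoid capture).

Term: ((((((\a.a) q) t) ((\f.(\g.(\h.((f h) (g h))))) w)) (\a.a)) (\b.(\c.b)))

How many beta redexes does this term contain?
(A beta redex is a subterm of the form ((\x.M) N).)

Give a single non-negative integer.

Answer: 2

Derivation:
Term: ((((((\a.a) q) t) ((\f.(\g.(\h.((f h) (g h))))) w)) (\a.a)) (\b.(\c.b)))
  Redex: ((\a.a) q)
  Redex: ((\f.(\g.(\h.((f h) (g h))))) w)
Total redexes: 2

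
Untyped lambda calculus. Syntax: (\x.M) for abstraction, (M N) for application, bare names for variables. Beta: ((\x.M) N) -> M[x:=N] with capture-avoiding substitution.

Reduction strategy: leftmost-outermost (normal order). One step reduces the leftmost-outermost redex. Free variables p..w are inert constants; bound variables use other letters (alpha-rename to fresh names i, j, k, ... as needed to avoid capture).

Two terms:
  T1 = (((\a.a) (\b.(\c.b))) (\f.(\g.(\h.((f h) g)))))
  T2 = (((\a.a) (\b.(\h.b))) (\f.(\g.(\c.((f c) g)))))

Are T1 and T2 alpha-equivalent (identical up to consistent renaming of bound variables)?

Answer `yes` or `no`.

Answer: yes

Derivation:
Term 1: (((\a.a) (\b.(\c.b))) (\f.(\g.(\h.((f h) g)))))
Term 2: (((\a.a) (\b.(\h.b))) (\f.(\g.(\c.((f c) g)))))
Alpha-equivalence: compare structure up to binder renaming.
Result: True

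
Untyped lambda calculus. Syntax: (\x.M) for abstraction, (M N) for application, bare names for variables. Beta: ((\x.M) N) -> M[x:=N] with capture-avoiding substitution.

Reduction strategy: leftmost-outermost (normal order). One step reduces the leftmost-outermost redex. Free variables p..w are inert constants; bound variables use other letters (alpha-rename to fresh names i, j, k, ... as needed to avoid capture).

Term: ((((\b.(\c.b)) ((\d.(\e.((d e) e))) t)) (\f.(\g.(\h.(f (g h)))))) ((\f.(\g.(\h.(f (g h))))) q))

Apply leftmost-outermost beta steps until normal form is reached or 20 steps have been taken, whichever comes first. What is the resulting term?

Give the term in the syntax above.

Answer: ((t (\g.(\h.(q (g h))))) (\g.(\h.(q (g h)))))

Derivation:
Step 0: ((((\b.(\c.b)) ((\d.(\e.((d e) e))) t)) (\f.(\g.(\h.(f (g h)))))) ((\f.(\g.(\h.(f (g h))))) q))
Step 1: (((\c.((\d.(\e.((d e) e))) t)) (\f.(\g.(\h.(f (g h)))))) ((\f.(\g.(\h.(f (g h))))) q))
Step 2: (((\d.(\e.((d e) e))) t) ((\f.(\g.(\h.(f (g h))))) q))
Step 3: ((\e.((t e) e)) ((\f.(\g.(\h.(f (g h))))) q))
Step 4: ((t ((\f.(\g.(\h.(f (g h))))) q)) ((\f.(\g.(\h.(f (g h))))) q))
Step 5: ((t (\g.(\h.(q (g h))))) ((\f.(\g.(\h.(f (g h))))) q))
Step 6: ((t (\g.(\h.(q (g h))))) (\g.(\h.(q (g h)))))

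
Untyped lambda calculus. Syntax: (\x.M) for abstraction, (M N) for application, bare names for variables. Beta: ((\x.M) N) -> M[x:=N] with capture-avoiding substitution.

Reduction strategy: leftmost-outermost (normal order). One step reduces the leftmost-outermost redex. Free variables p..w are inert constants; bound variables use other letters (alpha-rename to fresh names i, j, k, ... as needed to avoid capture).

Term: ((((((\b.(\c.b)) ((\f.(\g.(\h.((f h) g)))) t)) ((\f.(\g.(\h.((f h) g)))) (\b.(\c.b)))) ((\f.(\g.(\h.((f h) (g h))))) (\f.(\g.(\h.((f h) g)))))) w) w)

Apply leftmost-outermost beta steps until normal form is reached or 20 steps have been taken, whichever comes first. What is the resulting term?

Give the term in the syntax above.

Answer: (((t w) (\g.(\h.(\i.((h i) (g h)))))) w)

Derivation:
Step 0: ((((((\b.(\c.b)) ((\f.(\g.(\h.((f h) g)))) t)) ((\f.(\g.(\h.((f h) g)))) (\b.(\c.b)))) ((\f.(\g.(\h.((f h) (g h))))) (\f.(\g.(\h.((f h) g)))))) w) w)
Step 1: (((((\c.((\f.(\g.(\h.((f h) g)))) t)) ((\f.(\g.(\h.((f h) g)))) (\b.(\c.b)))) ((\f.(\g.(\h.((f h) (g h))))) (\f.(\g.(\h.((f h) g)))))) w) w)
Step 2: (((((\f.(\g.(\h.((f h) g)))) t) ((\f.(\g.(\h.((f h) (g h))))) (\f.(\g.(\h.((f h) g)))))) w) w)
Step 3: ((((\g.(\h.((t h) g))) ((\f.(\g.(\h.((f h) (g h))))) (\f.(\g.(\h.((f h) g)))))) w) w)
Step 4: (((\h.((t h) ((\f.(\g.(\h.((f h) (g h))))) (\f.(\g.(\h.((f h) g))))))) w) w)
Step 5: (((t w) ((\f.(\g.(\h.((f h) (g h))))) (\f.(\g.(\h.((f h) g)))))) w)
Step 6: (((t w) (\g.(\h.(((\f.(\g.(\h.((f h) g)))) h) (g h))))) w)
Step 7: (((t w) (\g.(\h.((\g.(\i.((h i) g))) (g h))))) w)
Step 8: (((t w) (\g.(\h.(\i.((h i) (g h)))))) w)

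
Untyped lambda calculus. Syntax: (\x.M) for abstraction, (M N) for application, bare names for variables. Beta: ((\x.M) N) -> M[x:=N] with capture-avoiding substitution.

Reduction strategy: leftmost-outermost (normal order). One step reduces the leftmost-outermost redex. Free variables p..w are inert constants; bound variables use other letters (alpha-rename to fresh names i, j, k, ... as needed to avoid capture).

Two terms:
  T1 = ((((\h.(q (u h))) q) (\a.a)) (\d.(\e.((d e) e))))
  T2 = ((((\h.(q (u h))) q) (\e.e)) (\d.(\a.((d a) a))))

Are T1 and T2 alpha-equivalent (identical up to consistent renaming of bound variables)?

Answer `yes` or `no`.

Answer: yes

Derivation:
Term 1: ((((\h.(q (u h))) q) (\a.a)) (\d.(\e.((d e) e))))
Term 2: ((((\h.(q (u h))) q) (\e.e)) (\d.(\a.((d a) a))))
Alpha-equivalence: compare structure up to binder renaming.
Result: True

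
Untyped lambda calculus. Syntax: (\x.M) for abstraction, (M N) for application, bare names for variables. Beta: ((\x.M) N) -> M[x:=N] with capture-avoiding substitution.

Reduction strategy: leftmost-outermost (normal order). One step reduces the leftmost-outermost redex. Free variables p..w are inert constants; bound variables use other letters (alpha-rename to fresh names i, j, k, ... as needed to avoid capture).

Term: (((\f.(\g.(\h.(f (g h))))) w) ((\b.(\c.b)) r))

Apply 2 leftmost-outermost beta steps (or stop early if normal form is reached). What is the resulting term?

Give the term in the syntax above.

Step 0: (((\f.(\g.(\h.(f (g h))))) w) ((\b.(\c.b)) r))
Step 1: ((\g.(\h.(w (g h)))) ((\b.(\c.b)) r))
Step 2: (\h.(w (((\b.(\c.b)) r) h)))

Answer: (\h.(w (((\b.(\c.b)) r) h)))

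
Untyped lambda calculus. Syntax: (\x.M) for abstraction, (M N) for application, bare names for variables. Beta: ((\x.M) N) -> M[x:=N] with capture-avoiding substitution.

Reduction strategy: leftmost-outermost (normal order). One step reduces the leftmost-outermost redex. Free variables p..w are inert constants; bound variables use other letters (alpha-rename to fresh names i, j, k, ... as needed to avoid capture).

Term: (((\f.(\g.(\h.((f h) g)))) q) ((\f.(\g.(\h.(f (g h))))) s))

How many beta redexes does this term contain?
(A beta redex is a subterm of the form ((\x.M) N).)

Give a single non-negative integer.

Term: (((\f.(\g.(\h.((f h) g)))) q) ((\f.(\g.(\h.(f (g h))))) s))
  Redex: ((\f.(\g.(\h.((f h) g)))) q)
  Redex: ((\f.(\g.(\h.(f (g h))))) s)
Total redexes: 2

Answer: 2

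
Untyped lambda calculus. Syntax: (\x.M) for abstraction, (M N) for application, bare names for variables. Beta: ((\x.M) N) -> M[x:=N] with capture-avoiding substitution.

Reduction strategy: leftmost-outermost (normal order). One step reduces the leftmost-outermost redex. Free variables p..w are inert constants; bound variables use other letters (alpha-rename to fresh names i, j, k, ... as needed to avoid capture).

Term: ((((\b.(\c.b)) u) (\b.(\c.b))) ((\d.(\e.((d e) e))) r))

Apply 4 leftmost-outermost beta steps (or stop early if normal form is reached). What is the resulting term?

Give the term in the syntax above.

Step 0: ((((\b.(\c.b)) u) (\b.(\c.b))) ((\d.(\e.((d e) e))) r))
Step 1: (((\c.u) (\b.(\c.b))) ((\d.(\e.((d e) e))) r))
Step 2: (u ((\d.(\e.((d e) e))) r))
Step 3: (u (\e.((r e) e)))
Step 4: (normal form reached)

Answer: (u (\e.((r e) e)))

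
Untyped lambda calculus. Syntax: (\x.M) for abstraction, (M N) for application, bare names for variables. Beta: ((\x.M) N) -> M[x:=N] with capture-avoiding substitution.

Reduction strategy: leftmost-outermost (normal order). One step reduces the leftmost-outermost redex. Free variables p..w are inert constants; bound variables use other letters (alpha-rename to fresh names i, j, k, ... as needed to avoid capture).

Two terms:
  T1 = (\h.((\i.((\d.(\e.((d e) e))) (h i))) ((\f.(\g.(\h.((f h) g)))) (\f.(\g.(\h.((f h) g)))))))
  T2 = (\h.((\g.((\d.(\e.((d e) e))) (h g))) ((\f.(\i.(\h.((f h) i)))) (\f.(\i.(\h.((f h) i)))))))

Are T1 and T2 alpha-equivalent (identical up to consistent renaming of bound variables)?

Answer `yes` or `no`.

Term 1: (\h.((\i.((\d.(\e.((d e) e))) (h i))) ((\f.(\g.(\h.((f h) g)))) (\f.(\g.(\h.((f h) g)))))))
Term 2: (\h.((\g.((\d.(\e.((d e) e))) (h g))) ((\f.(\i.(\h.((f h) i)))) (\f.(\i.(\h.((f h) i)))))))
Alpha-equivalence: compare structure up to binder renaming.
Result: True

Answer: yes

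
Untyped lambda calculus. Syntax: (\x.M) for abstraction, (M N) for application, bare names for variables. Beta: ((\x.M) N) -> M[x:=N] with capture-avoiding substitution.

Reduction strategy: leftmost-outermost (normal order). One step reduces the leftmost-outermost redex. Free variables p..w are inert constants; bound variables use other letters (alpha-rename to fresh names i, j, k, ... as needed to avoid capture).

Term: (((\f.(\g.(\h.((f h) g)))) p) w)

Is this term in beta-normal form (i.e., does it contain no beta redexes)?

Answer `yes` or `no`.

Term: (((\f.(\g.(\h.((f h) g)))) p) w)
Found 1 beta redex(es).

Answer: no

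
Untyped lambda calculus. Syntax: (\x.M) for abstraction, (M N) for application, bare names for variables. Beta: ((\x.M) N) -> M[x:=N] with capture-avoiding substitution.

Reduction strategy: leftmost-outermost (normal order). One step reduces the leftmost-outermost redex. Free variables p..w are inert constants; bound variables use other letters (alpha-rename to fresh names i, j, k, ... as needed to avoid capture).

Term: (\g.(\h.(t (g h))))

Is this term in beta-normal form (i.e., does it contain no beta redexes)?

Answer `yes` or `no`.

Term: (\g.(\h.(t (g h))))
No beta redexes found.

Answer: yes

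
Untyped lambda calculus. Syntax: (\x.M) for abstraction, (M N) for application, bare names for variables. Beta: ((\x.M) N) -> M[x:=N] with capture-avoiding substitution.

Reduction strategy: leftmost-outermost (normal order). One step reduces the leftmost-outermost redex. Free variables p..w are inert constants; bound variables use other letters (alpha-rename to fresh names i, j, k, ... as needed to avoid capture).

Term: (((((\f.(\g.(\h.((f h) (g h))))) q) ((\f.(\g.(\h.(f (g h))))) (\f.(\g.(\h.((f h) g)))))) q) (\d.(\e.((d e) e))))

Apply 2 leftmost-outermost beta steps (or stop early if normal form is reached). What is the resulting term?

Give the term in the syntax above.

Answer: (((\h.((q h) (((\f.(\g.(\h.(f (g h))))) (\f.(\g.(\h.((f h) g))))) h))) q) (\d.(\e.((d e) e))))

Derivation:
Step 0: (((((\f.(\g.(\h.((f h) (g h))))) q) ((\f.(\g.(\h.(f (g h))))) (\f.(\g.(\h.((f h) g)))))) q) (\d.(\e.((d e) e))))
Step 1: ((((\g.(\h.((q h) (g h)))) ((\f.(\g.(\h.(f (g h))))) (\f.(\g.(\h.((f h) g)))))) q) (\d.(\e.((d e) e))))
Step 2: (((\h.((q h) (((\f.(\g.(\h.(f (g h))))) (\f.(\g.(\h.((f h) g))))) h))) q) (\d.(\e.((d e) e))))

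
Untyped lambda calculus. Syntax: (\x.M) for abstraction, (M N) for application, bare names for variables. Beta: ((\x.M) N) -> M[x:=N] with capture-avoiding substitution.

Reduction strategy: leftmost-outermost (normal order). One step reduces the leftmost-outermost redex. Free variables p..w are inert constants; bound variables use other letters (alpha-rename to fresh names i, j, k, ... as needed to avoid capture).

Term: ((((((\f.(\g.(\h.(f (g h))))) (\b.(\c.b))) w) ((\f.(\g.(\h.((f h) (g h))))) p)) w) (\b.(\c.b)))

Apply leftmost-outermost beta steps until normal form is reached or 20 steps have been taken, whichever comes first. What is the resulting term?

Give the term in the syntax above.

Answer: ((w (\g.(\h.((p h) (g h))))) (\b.(\c.b)))

Derivation:
Step 0: ((((((\f.(\g.(\h.(f (g h))))) (\b.(\c.b))) w) ((\f.(\g.(\h.((f h) (g h))))) p)) w) (\b.(\c.b)))
Step 1: (((((\g.(\h.((\b.(\c.b)) (g h)))) w) ((\f.(\g.(\h.((f h) (g h))))) p)) w) (\b.(\c.b)))
Step 2: ((((\h.((\b.(\c.b)) (w h))) ((\f.(\g.(\h.((f h) (g h))))) p)) w) (\b.(\c.b)))
Step 3: ((((\b.(\c.b)) (w ((\f.(\g.(\h.((f h) (g h))))) p))) w) (\b.(\c.b)))
Step 4: (((\c.(w ((\f.(\g.(\h.((f h) (g h))))) p))) w) (\b.(\c.b)))
Step 5: ((w ((\f.(\g.(\h.((f h) (g h))))) p)) (\b.(\c.b)))
Step 6: ((w (\g.(\h.((p h) (g h))))) (\b.(\c.b)))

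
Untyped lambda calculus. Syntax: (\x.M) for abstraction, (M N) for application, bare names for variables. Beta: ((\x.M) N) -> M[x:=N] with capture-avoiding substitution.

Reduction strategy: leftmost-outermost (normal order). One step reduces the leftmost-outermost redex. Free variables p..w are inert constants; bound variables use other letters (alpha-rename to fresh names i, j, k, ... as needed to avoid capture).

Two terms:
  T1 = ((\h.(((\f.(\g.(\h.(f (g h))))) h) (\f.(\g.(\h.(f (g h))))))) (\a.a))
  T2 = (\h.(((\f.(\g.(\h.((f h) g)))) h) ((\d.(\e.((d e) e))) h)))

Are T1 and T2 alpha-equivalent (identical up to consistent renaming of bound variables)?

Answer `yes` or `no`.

Answer: no

Derivation:
Term 1: ((\h.(((\f.(\g.(\h.(f (g h))))) h) (\f.(\g.(\h.(f (g h))))))) (\a.a))
Term 2: (\h.(((\f.(\g.(\h.((f h) g)))) h) ((\d.(\e.((d e) e))) h)))
Alpha-equivalence: compare structure up to binder renaming.
Result: False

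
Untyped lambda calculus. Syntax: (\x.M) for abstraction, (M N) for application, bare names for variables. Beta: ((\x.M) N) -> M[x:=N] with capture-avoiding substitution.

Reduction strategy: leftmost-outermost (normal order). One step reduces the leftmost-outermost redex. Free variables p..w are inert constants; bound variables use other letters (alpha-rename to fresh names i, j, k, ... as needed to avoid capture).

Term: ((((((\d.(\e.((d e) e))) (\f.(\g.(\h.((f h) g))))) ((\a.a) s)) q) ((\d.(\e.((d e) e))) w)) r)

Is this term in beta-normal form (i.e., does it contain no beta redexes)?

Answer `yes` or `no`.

Term: ((((((\d.(\e.((d e) e))) (\f.(\g.(\h.((f h) g))))) ((\a.a) s)) q) ((\d.(\e.((d e) e))) w)) r)
Found 3 beta redex(es).

Answer: no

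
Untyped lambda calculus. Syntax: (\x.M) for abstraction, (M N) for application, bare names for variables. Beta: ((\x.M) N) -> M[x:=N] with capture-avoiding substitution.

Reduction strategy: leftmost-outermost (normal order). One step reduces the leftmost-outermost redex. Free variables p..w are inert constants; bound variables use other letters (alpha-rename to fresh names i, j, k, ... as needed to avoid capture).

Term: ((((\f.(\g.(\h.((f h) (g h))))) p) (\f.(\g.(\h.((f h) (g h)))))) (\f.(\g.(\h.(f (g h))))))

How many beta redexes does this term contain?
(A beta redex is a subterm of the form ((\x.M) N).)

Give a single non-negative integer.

Answer: 1

Derivation:
Term: ((((\f.(\g.(\h.((f h) (g h))))) p) (\f.(\g.(\h.((f h) (g h)))))) (\f.(\g.(\h.(f (g h))))))
  Redex: ((\f.(\g.(\h.((f h) (g h))))) p)
Total redexes: 1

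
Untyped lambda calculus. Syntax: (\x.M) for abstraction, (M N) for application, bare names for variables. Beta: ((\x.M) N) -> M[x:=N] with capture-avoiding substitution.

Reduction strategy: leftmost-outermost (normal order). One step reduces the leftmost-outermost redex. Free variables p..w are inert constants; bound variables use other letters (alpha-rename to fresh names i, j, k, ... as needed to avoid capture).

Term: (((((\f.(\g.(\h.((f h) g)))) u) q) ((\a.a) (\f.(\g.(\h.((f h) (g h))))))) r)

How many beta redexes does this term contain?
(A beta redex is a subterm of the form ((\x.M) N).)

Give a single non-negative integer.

Term: (((((\f.(\g.(\h.((f h) g)))) u) q) ((\a.a) (\f.(\g.(\h.((f h) (g h))))))) r)
  Redex: ((\f.(\g.(\h.((f h) g)))) u)
  Redex: ((\a.a) (\f.(\g.(\h.((f h) (g h))))))
Total redexes: 2

Answer: 2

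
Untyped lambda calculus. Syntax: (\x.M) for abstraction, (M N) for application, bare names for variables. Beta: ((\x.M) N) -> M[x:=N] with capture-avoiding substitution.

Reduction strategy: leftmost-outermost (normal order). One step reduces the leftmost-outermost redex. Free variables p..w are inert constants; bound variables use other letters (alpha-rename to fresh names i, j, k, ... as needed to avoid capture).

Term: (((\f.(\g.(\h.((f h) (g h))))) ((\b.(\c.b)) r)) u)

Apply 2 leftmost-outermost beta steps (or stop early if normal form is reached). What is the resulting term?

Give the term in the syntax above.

Step 0: (((\f.(\g.(\h.((f h) (g h))))) ((\b.(\c.b)) r)) u)
Step 1: ((\g.(\h.((((\b.(\c.b)) r) h) (g h)))) u)
Step 2: (\h.((((\b.(\c.b)) r) h) (u h)))

Answer: (\h.((((\b.(\c.b)) r) h) (u h)))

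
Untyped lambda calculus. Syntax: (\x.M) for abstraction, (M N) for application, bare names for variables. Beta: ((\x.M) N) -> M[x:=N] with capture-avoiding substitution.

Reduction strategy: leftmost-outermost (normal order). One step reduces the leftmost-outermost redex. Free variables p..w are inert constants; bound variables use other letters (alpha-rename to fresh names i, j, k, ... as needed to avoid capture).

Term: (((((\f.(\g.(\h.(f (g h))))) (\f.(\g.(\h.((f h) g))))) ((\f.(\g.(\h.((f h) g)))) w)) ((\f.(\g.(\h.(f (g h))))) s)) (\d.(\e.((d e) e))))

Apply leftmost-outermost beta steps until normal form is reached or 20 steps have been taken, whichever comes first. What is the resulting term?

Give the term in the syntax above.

Answer: (\h.(((w h) (\g.(\h.(s (g h))))) (\d.(\e.((d e) e)))))

Derivation:
Step 0: (((((\f.(\g.(\h.(f (g h))))) (\f.(\g.(\h.((f h) g))))) ((\f.(\g.(\h.((f h) g)))) w)) ((\f.(\g.(\h.(f (g h))))) s)) (\d.(\e.((d e) e))))
Step 1: ((((\g.(\h.((\f.(\g.(\h.((f h) g)))) (g h)))) ((\f.(\g.(\h.((f h) g)))) w)) ((\f.(\g.(\h.(f (g h))))) s)) (\d.(\e.((d e) e))))
Step 2: (((\h.((\f.(\g.(\h.((f h) g)))) (((\f.(\g.(\h.((f h) g)))) w) h))) ((\f.(\g.(\h.(f (g h))))) s)) (\d.(\e.((d e) e))))
Step 3: (((\f.(\g.(\h.((f h) g)))) (((\f.(\g.(\h.((f h) g)))) w) ((\f.(\g.(\h.(f (g h))))) s))) (\d.(\e.((d e) e))))
Step 4: ((\g.(\h.(((((\f.(\g.(\h.((f h) g)))) w) ((\f.(\g.(\h.(f (g h))))) s)) h) g))) (\d.(\e.((d e) e))))
Step 5: (\h.(((((\f.(\g.(\h.((f h) g)))) w) ((\f.(\g.(\h.(f (g h))))) s)) h) (\d.(\e.((d e) e)))))
Step 6: (\h.((((\g.(\h.((w h) g))) ((\f.(\g.(\h.(f (g h))))) s)) h) (\d.(\e.((d e) e)))))
Step 7: (\h.(((\h.((w h) ((\f.(\g.(\h.(f (g h))))) s))) h) (\d.(\e.((d e) e)))))
Step 8: (\h.(((w h) ((\f.(\g.(\h.(f (g h))))) s)) (\d.(\e.((d e) e)))))
Step 9: (\h.(((w h) (\g.(\h.(s (g h))))) (\d.(\e.((d e) e)))))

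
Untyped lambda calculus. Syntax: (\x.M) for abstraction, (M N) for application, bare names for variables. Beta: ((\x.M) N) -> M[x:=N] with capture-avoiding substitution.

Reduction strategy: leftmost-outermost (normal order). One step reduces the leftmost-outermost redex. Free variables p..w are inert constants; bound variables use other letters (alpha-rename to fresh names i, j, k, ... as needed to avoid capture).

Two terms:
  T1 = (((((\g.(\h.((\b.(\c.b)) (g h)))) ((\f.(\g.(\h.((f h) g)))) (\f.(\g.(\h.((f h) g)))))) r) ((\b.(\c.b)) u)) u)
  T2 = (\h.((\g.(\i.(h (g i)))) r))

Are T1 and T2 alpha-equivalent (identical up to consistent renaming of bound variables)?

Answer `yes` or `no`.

Term 1: (((((\g.(\h.((\b.(\c.b)) (g h)))) ((\f.(\g.(\h.((f h) g)))) (\f.(\g.(\h.((f h) g)))))) r) ((\b.(\c.b)) u)) u)
Term 2: (\h.((\g.(\i.(h (g i)))) r))
Alpha-equivalence: compare structure up to binder renaming.
Result: False

Answer: no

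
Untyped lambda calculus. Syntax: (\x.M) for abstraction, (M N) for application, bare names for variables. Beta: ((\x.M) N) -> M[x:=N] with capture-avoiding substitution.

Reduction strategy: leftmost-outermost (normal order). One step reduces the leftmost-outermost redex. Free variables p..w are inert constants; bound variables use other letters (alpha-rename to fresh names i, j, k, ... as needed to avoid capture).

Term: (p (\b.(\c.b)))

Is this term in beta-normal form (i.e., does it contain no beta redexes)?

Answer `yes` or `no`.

Answer: yes

Derivation:
Term: (p (\b.(\c.b)))
No beta redexes found.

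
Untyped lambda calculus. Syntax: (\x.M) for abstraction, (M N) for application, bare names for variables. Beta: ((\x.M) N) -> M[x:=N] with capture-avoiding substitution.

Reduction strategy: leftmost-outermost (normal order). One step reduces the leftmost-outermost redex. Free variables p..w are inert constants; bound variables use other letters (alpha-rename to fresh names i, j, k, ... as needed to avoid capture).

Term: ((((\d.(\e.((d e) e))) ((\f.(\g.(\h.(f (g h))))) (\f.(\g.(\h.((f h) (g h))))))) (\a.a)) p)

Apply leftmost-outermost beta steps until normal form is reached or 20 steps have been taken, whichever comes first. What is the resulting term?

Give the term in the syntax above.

Answer: (\h.(h (p h)))

Derivation:
Step 0: ((((\d.(\e.((d e) e))) ((\f.(\g.(\h.(f (g h))))) (\f.(\g.(\h.((f h) (g h))))))) (\a.a)) p)
Step 1: (((\e.((((\f.(\g.(\h.(f (g h))))) (\f.(\g.(\h.((f h) (g h)))))) e) e)) (\a.a)) p)
Step 2: (((((\f.(\g.(\h.(f (g h))))) (\f.(\g.(\h.((f h) (g h)))))) (\a.a)) (\a.a)) p)
Step 3: ((((\g.(\h.((\f.(\g.(\h.((f h) (g h))))) (g h)))) (\a.a)) (\a.a)) p)
Step 4: (((\h.((\f.(\g.(\h.((f h) (g h))))) ((\a.a) h))) (\a.a)) p)
Step 5: (((\f.(\g.(\h.((f h) (g h))))) ((\a.a) (\a.a))) p)
Step 6: ((\g.(\h.((((\a.a) (\a.a)) h) (g h)))) p)
Step 7: (\h.((((\a.a) (\a.a)) h) (p h)))
Step 8: (\h.(((\a.a) h) (p h)))
Step 9: (\h.(h (p h)))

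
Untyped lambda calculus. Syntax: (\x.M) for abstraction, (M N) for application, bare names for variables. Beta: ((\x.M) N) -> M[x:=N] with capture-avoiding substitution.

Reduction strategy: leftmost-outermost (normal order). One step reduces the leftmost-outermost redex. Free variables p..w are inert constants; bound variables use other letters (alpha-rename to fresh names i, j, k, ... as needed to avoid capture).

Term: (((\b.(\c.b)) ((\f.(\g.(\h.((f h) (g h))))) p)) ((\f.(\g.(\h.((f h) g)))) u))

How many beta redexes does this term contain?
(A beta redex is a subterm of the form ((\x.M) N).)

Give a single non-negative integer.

Term: (((\b.(\c.b)) ((\f.(\g.(\h.((f h) (g h))))) p)) ((\f.(\g.(\h.((f h) g)))) u))
  Redex: ((\b.(\c.b)) ((\f.(\g.(\h.((f h) (g h))))) p))
  Redex: ((\f.(\g.(\h.((f h) (g h))))) p)
  Redex: ((\f.(\g.(\h.((f h) g)))) u)
Total redexes: 3

Answer: 3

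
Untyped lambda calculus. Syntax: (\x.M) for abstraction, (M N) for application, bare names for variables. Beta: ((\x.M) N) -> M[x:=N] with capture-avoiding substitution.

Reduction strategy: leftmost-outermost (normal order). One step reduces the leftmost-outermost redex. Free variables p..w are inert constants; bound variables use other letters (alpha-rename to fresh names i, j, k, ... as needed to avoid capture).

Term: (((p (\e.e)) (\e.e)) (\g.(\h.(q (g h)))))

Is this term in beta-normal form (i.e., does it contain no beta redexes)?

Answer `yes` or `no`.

Answer: yes

Derivation:
Term: (((p (\e.e)) (\e.e)) (\g.(\h.(q (g h)))))
No beta redexes found.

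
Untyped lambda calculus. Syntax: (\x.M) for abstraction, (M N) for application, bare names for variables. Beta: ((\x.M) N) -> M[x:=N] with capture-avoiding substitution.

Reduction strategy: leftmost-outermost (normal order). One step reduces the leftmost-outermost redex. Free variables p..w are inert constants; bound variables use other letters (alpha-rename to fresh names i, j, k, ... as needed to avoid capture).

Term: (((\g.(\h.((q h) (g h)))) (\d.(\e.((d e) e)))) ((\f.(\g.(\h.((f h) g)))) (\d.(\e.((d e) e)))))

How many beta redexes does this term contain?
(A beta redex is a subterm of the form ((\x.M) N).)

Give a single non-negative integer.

Term: (((\g.(\h.((q h) (g h)))) (\d.(\e.((d e) e)))) ((\f.(\g.(\h.((f h) g)))) (\d.(\e.((d e) e)))))
  Redex: ((\g.(\h.((q h) (g h)))) (\d.(\e.((d e) e))))
  Redex: ((\f.(\g.(\h.((f h) g)))) (\d.(\e.((d e) e))))
Total redexes: 2

Answer: 2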